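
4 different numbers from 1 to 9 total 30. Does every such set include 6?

The only way to make 30 from 4 distinct digits is {6,7,8,9}, which contains 6.

Yes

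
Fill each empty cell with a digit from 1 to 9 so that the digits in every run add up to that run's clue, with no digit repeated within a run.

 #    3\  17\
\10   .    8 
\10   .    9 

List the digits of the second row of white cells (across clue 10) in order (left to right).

1 9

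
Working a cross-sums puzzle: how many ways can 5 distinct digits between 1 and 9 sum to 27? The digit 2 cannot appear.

6

5 distinct digits from 1–9 sum between 15 and 35.
Dropping sets that contain 2.
Enumerating: {1,3,6,8,9}, {1,4,5,8,9}, {1,4,6,7,9}, {1,5,6,7,8}, {3,4,5,6,9}, {3,4,5,7,8}.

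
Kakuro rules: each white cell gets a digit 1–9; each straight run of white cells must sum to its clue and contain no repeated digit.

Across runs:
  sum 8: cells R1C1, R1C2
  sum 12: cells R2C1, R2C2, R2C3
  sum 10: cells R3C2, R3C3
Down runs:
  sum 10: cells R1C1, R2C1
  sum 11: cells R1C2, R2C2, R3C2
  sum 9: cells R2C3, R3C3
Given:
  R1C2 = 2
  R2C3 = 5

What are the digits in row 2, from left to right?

R1C1 = 8 − 2 = 6 completes the 8 across.
R2C1 = 10 − 6 = 4 completes the 10 down.
R2C2 = 12 − 9 = 3 completes the 12 across.
R3C2 = 11 − 5 = 6 completes the 11 down.
R3C3 = 10 − 6 = 4 completes the 10 across.

4 3 5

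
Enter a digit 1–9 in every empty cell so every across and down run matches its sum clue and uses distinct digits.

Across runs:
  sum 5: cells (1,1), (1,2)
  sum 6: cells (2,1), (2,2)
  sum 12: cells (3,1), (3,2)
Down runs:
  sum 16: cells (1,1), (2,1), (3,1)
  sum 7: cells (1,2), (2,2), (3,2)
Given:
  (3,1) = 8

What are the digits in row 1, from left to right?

3 2

7 in 3 cells must be {1,2,4}.
(3,2) = 12 − 8 = 4 completes the 12 across.
Nothing is forced directly, so branch on (1,2), whose candidates are 1 or 2. If (1,2) = 1: then (1,1) would have to be in {4} for the 5 across but in {1,2,3,5,6,7} for the 16 down — contradiction. So (1,2) = 2.
(1,1) = 5 − 2 = 3 completes the 5 across.
(2,1) = 16 − 11 = 5 completes the 16 down.
(2,2) = 6 − 5 = 1 completes the 6 across.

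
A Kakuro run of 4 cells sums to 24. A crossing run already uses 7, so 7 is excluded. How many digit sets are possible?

4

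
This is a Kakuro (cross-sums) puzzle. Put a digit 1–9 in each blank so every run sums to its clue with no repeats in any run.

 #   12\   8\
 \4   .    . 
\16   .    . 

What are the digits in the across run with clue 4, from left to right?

3 1

4 in 2 cells must be {1,3}; 16 in 2 cells must be {7,9}.
The 4 across and the 12 down share only 3, so R1C1 = 3.
R1C2 = 4 − 3 = 1 completes the 4 across.
R2C1 = 12 − 3 = 9 completes the 12 down.
R2C2 = 16 − 9 = 7 completes the 16 across.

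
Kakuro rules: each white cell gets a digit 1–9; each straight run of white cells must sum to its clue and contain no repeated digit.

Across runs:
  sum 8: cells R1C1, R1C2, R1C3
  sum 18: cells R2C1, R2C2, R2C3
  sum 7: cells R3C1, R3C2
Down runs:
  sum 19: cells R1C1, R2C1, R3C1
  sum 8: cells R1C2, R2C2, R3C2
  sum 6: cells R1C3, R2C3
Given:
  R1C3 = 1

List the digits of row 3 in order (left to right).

R2C3 = 6 − 1 = 5 completes the 6 down.
Given what's placed, R2C2 must be 4 to fit the 18 across and 8 down.
R1C2 = 3: the only remaining digit allowed by both the 8 across and the 8 down.
R2C1 = 18 − 9 = 9 completes the 18 across.
R3C2 = 8 − 7 = 1 completes the 8 down.
R1C1 = 8 − 4 = 4 completes the 8 across.
R3C1 = 7 − 1 = 6 completes the 7 across.

6 1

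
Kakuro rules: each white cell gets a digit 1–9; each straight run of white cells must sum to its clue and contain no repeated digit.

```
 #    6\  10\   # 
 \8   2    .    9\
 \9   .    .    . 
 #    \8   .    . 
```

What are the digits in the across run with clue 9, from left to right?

4, 3, 2

R1C2 = 8 − 2 = 6 completes the 8 across.
R2C1 = 6 − 2 = 4 completes the 6 down.
R2C2 = 3: the only remaining digit allowed by both the 9 across and the 10 down.
R2C3 = 9 − 7 = 2 completes the 9 across.
R3C2 = 10 − 9 = 1 completes the 10 down.
R3C3 = 8 − 1 = 7 completes the 8 across.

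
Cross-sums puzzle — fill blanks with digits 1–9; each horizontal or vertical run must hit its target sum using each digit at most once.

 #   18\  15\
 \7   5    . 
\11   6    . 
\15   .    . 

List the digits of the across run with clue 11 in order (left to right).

R1C2 = 7 − 5 = 2 completes the 7 across.
R2C2 = 11 − 6 = 5 completes the 11 across.
R3C1 = 18 − 11 = 7 completes the 18 down.
R3C2 = 15 − 7 = 8 completes the 15 across.

6 5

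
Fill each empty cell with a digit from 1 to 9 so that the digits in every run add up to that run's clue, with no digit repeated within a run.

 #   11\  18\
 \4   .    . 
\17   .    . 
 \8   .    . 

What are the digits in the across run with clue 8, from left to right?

2, 6

4 in 2 cells must be {1,3}; 17 in 2 cells must be {8,9}.
The 17 across and the 11 down share only 8, so R2C1 = 8.
R2C2 = 17 − 8 = 9 completes the 17 across.
Given what's placed, R1C1 must be 1 to fit the 4 across and 11 down.
R1C2 = 4 − 1 = 3 completes the 4 across.
R3C1 = 11 − 9 = 2 completes the 11 down.
R3C2 = 8 − 2 = 6 completes the 8 across.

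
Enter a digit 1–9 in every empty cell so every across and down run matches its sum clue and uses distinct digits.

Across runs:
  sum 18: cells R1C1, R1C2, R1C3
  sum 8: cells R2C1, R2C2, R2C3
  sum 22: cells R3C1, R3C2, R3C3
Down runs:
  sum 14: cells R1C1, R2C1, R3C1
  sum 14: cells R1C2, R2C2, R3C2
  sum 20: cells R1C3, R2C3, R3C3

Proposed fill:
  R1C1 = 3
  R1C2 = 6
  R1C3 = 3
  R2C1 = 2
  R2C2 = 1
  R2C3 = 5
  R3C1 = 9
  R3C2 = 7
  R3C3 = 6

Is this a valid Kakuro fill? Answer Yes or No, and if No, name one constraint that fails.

No — the down run R1C3–R3C3 sums to 14, not 20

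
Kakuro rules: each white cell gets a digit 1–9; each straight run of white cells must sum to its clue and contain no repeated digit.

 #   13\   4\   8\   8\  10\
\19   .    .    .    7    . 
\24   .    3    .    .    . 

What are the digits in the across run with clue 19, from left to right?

4 in 2 cells must be {1,3}.
R1C2 = 4 − 3 = 1 completes the 4 down.
R2C4 = 8 − 7 = 1 completes the 8 down.
Nothing is forced directly, so branch on R2C3, whose candidates are 5 or 6 or 7. If R2C3 = 6: that forces R1C3 = 2, R2C5 = 9, after which R1C5 would have to be in {3,4,5,6} for the 19 across but in {1} for the 10 down — contradiction. If R2C3 = 7: then R1C3 would have to be in {2,3,4,5,6} for the 19 across but in {1} for the 8 down — contradiction. So R2C3 = 5.
R1C3 = 8 − 5 = 3 completes the 8 down.
Given what's placed, R1C1 must be 6 to fit the 19 across and 13 down.
R1C5 = 19 − 17 = 2 completes the 19 across.

6 1 3 7 2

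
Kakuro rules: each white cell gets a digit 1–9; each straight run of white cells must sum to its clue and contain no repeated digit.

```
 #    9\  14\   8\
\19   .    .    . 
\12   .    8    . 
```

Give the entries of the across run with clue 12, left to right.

R1C2 = 14 − 8 = 6 completes the 14 down.
R1C3 = 5: the only remaining digit allowed by both the 19 across and the 8 down.
R2C3 = 8 − 5 = 3 completes the 8 down.
R1C1 = 19 − 11 = 8 completes the 19 across.
R2C1 = 12 − 11 = 1 completes the 12 across.

1 8 3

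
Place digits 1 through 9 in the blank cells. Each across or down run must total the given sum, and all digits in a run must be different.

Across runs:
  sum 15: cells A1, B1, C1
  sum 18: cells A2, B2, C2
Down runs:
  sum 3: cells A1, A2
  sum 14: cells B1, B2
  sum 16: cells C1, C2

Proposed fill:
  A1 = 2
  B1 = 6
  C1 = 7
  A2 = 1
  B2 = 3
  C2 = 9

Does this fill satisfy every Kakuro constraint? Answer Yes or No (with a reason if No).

No — the down run B1–B2 sums to 9, not 14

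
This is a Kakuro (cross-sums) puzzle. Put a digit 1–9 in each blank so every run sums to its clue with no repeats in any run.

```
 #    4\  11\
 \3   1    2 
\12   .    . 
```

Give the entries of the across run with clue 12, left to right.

3, 9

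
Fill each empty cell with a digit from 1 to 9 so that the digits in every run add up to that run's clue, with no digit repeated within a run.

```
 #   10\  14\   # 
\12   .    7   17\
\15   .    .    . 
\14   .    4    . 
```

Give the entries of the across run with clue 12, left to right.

17 in 2 cells must be {8,9}.
R1C1 = 12 − 7 = 5 completes the 12 across.
R2C2 = 14 − 11 = 3 completes the 14 down.
Given what's placed, R2C3 must be 8 to fit the 15 across and 17 down.
R3C3 = 17 − 8 = 9 completes the 17 down.
R2C1 = 15 − 11 = 4 completes the 15 across.
R3C1 = 14 − 13 = 1 completes the 14 across.

5, 7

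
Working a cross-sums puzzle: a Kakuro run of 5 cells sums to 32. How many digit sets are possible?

5 distinct digits from 1–9 sum between 15 and 35.
Enumerating: {2,6,7,8,9}, {3,5,7,8,9}, {4,5,6,8,9}.

3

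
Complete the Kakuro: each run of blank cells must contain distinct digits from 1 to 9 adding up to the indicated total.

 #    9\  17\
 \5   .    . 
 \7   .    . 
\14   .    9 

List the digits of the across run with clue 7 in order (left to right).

1, 6

R3C1 = 14 − 9 = 5 completes the 14 across.
No cell is forced outright now. R1C1 can only be 1 or 3 (the digits allowed by both its 5 across and its 9 down). If R1C1 = 1: then R1C2 would have to be in {4} for the 5 across but in {1,2,3,5,6,7} for the 17 down — contradiction. So R1C1 = 3.
R1C2 = 5 − 3 = 2 completes the 5 across.
R2C1 = 9 − 8 = 1 completes the 9 down.
R2C2 = 7 − 1 = 6 completes the 7 across.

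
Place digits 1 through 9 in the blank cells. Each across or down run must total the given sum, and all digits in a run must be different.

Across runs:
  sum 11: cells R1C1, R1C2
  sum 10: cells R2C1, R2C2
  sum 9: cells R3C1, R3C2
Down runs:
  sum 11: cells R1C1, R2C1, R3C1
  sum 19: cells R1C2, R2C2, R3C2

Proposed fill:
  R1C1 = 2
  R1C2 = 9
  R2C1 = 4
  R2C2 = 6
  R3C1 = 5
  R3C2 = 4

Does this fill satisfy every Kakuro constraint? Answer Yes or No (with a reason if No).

Across: 2+9=11; 4+6=10; 5+4=9. Down: 2+4+5=11; 9+6+4=19. No digit repeats within any run.

Yes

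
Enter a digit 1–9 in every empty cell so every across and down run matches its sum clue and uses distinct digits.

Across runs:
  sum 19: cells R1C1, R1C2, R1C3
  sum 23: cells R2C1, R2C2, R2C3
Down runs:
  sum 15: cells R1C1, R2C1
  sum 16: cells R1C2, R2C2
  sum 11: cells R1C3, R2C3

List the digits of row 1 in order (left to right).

23 in 3 cells must be {6,8,9}; 16 in 2 cells must be {7,9}.
The 23 across and the 16 down share only 9, so R2C2 = 9.
R1C2 = 16 − 9 = 7 completes the 16 down.
Nothing is forced directly, so branch on R2C1, whose candidates are 6 or 8. If R2C1 = 8: then R1C1 would have to be in {3,4,8,9} for the 19 across but in {7} for the 15 down — contradiction. So R2C1 = 6.
R1C1 = 15 − 6 = 9 completes the 15 down.
R1C3 = 19 − 16 = 3 completes the 19 across.
R2C3 = 23 − 15 = 8 completes the 23 across.

9 7 3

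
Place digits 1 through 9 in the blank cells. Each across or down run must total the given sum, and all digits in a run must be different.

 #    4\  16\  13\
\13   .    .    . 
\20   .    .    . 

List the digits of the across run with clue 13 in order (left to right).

4 in 2 cells must be {1,3}; 16 in 2 cells must be {7,9}.
The 20 across and the 4 down share only 3, so R2C1 = 3.
Given what's placed, R2C2 must be 9 to fit the 20 across and 16 down.
R2C3 = 20 − 12 = 8 completes the 20 across.
R1C1 = 4 − 3 = 1 completes the 4 down.
R1C2 = 16 − 9 = 7 completes the 16 down.
R1C3 = 13 − 8 = 5 completes the 13 across.

1 7 5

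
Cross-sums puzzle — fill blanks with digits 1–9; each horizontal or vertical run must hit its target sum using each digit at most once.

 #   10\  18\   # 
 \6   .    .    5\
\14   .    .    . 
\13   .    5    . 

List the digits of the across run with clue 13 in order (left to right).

7 5 1

R1C2 = 4: the only remaining digit allowed by both the 6 across and the 18 down.
R2C2 = 18 − 9 = 9 completes the 18 down.
R1C1 = 6 − 4 = 2 completes the 6 across.
Nothing is forced directly, so branch on R3C1, whose candidates are 1 or 7. If R3C1 = 1: then R2C1 would have to be in {1,2,3,4} for the 14 across but in {7} for the 10 down — contradiction. So R3C1 = 7.
R2C1 = 10 − 9 = 1 completes the 10 down.
R2C3 = 14 − 10 = 4 completes the 14 across.
R3C3 = 13 − 12 = 1 completes the 13 across.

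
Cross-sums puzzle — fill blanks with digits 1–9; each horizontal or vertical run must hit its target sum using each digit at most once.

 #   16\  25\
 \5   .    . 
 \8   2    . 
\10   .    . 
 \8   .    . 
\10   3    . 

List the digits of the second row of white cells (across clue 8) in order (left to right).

2 6

16 in 5 cells must be {1,2,3,4,6}.
R2C2 = 8 − 2 = 6 completes the 8 across.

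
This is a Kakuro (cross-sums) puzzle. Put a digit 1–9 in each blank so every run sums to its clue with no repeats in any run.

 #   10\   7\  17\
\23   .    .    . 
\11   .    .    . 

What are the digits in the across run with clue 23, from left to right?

23 in 3 cells must be {6,8,9}; 17 in 2 cells must be {8,9}.
The 23 across and the 7 down share only 6, so R1C2 = 6.
R2C2 = 7 − 6 = 1 completes the 7 down.
Given what's placed, R2C3 must be 8 to fit the 11 across and 17 down.
R1C3 = 17 − 8 = 9 completes the 17 down.
R2C1 = 11 − 9 = 2 completes the 11 across.
R1C1 = 23 − 15 = 8 completes the 23 across.

8, 6, 9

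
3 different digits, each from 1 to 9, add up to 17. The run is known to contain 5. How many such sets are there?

3 distinct digits from 1–9 sum between 6 and 24.
Keeping only sets containing 5.
Enumerating: {3,5,9}, {4,5,8}.

2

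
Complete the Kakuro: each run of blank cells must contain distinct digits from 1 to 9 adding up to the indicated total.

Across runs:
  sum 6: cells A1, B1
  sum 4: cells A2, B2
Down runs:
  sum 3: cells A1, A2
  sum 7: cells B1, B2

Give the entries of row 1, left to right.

4 in 2 cells must be {1,3}; 3 in 2 cells must be {1,2}.
The 4 across and the 3 down share only 1, so A2 = 1.
B2 = 4 − 1 = 3 completes the 4 across.
A1 = 3 − 1 = 2 completes the 3 down.
B1 = 6 − 2 = 4 completes the 6 across.

2, 4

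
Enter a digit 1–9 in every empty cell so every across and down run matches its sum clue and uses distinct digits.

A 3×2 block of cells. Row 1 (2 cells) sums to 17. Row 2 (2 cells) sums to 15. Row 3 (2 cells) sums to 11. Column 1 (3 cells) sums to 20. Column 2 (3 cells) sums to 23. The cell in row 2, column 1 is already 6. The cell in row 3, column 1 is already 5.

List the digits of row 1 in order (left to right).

9 8

17 in 2 cells must be {8,9}; 23 in 3 cells must be {6,8,9}.
(1,1) = 20 − 11 = 9 completes the 20 down.
(1,2) = 17 − 9 = 8 completes the 17 across.
(2,2) = 15 − 6 = 9 completes the 15 across.
(3,2) = 11 − 5 = 6 completes the 11 across.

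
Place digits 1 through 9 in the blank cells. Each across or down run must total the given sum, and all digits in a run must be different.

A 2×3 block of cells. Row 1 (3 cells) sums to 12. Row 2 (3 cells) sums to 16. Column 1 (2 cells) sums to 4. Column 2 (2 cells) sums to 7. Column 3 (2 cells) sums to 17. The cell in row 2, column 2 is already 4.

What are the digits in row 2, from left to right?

4 in 2 cells must be {1,3}; 17 in 2 cells must be {8,9}.
(1,2) = 7 − 4 = 3 completes the 7 down.
Given what's placed, (1,3) must be 8 to fit the 12 across and 17 down.
(2,1) = 3: the only remaining digit allowed by both the 16 across and the 4 down.
(2,3) = 16 − 7 = 9 completes the 16 across.
(1,1) = 12 − 11 = 1 completes the 12 across.

3, 4, 9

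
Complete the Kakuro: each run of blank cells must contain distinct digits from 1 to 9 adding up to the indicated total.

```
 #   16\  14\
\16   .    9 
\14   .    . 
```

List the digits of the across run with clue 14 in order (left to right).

16 in 2 cells must be {7,9}.
R1C1 = 16 − 9 = 7 completes the 16 across.
R2C1 = 16 − 7 = 9 completes the 16 down.
R2C2 = 14 − 9 = 5 completes the 14 across.

9, 5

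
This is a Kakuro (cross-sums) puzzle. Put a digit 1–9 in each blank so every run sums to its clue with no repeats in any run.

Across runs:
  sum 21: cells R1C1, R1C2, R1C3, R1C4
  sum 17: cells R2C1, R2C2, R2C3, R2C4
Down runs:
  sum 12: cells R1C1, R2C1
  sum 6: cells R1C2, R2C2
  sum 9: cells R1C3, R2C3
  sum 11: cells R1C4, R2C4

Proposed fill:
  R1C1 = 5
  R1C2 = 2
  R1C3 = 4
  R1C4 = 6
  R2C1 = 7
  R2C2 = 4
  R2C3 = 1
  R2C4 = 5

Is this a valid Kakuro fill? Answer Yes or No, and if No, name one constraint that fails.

No — the across run R1C1–R1C4 sums to 17, not 21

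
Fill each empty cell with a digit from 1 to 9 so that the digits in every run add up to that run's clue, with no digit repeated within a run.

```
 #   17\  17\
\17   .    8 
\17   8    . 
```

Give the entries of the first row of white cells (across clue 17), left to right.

9 8

17 in 2 cells must be {8,9}.
R1C1 = 17 − 8 = 9 completes the 17 across.
R2C2 = 17 − 8 = 9 completes the 17 across.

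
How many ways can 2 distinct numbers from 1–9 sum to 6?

2

2 distinct digits from 1–9 sum between 3 and 17.
Enumerating: {1,5}, {2,4}.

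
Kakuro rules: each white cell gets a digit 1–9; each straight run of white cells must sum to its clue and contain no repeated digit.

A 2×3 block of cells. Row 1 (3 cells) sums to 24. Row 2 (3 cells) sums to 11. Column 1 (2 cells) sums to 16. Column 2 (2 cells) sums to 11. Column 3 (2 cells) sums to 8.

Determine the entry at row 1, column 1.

9

24 in 3 cells must be {7,8,9}; 16 in 2 cells must be {7,9}.
The 24 across and the 8 down share only 7, so (1,3) = 7.
The 11 across and the 16 down share only 7, so (2,1) = 7.
(2,2) = 3: the only remaining digit allowed by both the 11 across and the 11 down.
(2,3) = 11 − 10 = 1 completes the 11 across.
(1,1) = 16 − 7 = 9 completes the 16 down.
(1,2) = 24 − 16 = 8 completes the 24 across.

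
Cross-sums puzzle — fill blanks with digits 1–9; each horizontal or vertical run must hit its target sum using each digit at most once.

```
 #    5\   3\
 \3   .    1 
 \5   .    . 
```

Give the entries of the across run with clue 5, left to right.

3 in 2 cells must be {1,2}.
R1C1 = 3 − 1 = 2 completes the 3 across.
R2C1 = 5 − 2 = 3 completes the 5 down.
R2C2 = 5 − 3 = 2 completes the 5 across.

3, 2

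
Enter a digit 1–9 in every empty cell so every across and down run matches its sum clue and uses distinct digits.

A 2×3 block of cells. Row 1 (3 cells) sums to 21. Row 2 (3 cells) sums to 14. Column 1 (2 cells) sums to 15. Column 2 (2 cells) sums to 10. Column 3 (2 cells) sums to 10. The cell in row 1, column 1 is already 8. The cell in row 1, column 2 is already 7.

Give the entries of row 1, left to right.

(1,3) = 21 − 15 = 6 completes the 21 across.
(2,1) = 15 − 8 = 7 completes the 15 down.
(2,2) = 10 − 7 = 3 completes the 10 down.
(2,3) = 14 − 10 = 4 completes the 14 across.

8, 7, 6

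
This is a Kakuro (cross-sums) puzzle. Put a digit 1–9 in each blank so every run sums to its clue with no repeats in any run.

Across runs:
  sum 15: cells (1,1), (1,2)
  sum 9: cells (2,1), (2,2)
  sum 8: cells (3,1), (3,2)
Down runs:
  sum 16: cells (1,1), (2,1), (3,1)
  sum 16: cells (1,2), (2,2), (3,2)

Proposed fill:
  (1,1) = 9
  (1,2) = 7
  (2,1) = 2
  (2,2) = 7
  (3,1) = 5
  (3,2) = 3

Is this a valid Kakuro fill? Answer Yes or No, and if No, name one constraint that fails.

No — the across run (1,1)–(1,2) sums to 16, not 15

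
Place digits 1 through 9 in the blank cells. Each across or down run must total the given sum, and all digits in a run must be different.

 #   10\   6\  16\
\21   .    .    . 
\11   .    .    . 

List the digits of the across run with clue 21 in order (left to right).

16 in 2 cells must be {7,9}.
The 11 across and the 16 down share only 7, so R2C3 = 7.
R1C3 = 16 − 7 = 9 completes the 16 down.
Given what's placed, R2C2 must be 1 to fit the 11 across and 6 down.
R1C2 = 6 − 1 = 5 completes the 6 down.
R2C1 = 11 − 8 = 3 completes the 11 across.
R1C1 = 21 − 14 = 7 completes the 21 across.

7, 5, 9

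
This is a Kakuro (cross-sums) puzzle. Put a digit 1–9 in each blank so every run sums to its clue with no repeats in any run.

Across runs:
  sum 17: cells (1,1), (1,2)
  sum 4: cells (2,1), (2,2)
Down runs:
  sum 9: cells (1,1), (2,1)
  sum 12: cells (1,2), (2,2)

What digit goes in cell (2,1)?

17 in 2 cells must be {8,9}; 4 in 2 cells must be {1,3}.
The 17 across and the 9 down share only 8, so (1,1) = 8.
(1,2) = 17 − 8 = 9 completes the 17 across.
(2,1) = 9 − 8 = 1 completes the 9 down.
(2,2) = 4 − 1 = 3 completes the 4 across.

1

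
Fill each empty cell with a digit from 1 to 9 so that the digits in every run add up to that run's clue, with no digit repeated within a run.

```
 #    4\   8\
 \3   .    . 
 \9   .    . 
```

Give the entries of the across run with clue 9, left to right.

3, 6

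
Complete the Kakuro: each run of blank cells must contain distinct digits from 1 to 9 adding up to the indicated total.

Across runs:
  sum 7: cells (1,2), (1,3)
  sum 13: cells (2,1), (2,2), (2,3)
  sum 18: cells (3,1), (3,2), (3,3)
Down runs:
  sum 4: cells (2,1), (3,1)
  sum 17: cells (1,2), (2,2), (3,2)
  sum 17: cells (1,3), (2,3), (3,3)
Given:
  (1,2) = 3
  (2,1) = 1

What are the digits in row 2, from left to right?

4 in 2 cells must be {1,3}.
(1,3) = 7 − 3 = 4 completes the 7 across.
(3,1) = 4 − 1 = 3 completes the 4 down.
No cell is forced outright now. (2,2) can only be 5 or 8 or 9 (the digits allowed by both its 13 across and its 17 down). If (2,2) = 8: then (2,3) would have to be in {4} for the 13 across but in {5,6,7,8} for the 17 down — contradiction. If (2,2) = 9: then (2,3) would have to be in {3} for the 13 across but in {5,6,7,8} for the 17 down — contradiction. So (2,2) = 5.
(2,3) = 13 − 6 = 7 completes the 13 across.
(3,2) = 17 − 8 = 9 completes the 17 down.
(3,3) = 18 − 12 = 6 completes the 18 across.

1 5 7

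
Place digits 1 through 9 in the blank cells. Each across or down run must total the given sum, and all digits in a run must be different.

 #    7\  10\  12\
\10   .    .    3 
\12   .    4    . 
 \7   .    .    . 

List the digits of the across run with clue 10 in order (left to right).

2 5 3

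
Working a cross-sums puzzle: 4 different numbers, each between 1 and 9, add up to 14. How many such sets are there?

4 distinct digits from 1–9 sum between 10 and 30.
Enumerating: {1,2,3,8}, {1,2,4,7}, {1,2,5,6}, {1,3,4,6}, {2,3,4,5}.

5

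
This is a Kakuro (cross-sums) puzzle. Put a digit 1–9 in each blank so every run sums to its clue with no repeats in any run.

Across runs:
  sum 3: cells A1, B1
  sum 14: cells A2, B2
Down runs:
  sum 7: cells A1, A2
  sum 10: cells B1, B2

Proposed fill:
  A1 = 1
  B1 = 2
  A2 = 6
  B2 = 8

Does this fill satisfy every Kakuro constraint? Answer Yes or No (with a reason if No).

Yes

Across: 1+2=3; 6+8=14. Down: 1+6=7; 2+8=10. No digit repeats within any run.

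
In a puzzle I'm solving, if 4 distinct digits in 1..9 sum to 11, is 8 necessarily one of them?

No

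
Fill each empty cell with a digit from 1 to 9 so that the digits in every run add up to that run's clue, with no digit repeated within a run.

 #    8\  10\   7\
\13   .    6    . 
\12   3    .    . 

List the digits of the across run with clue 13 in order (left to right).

5 6 2

R1C1 = 8 − 3 = 5 completes the 8 down.
R1C3 = 13 − 11 = 2 completes the 13 across.
R2C2 = 10 − 6 = 4 completes the 10 down.
R2C3 = 12 − 7 = 5 completes the 12 across.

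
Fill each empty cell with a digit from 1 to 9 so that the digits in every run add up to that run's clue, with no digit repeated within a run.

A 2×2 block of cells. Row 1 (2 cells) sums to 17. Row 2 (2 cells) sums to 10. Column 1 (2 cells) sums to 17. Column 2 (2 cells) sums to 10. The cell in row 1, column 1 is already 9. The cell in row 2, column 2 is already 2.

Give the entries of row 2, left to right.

8, 2

17 in 2 cells must be {8,9}.
(1,2) = 17 − 9 = 8 completes the 17 across.
(2,1) = 10 − 2 = 8 completes the 10 across.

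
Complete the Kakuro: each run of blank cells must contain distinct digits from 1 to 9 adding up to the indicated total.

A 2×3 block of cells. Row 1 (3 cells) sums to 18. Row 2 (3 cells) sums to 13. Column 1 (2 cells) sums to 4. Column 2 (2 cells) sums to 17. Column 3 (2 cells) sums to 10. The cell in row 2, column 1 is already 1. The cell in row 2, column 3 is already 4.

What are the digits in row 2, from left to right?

1 8 4

4 in 2 cells must be {1,3}; 17 in 2 cells must be {8,9}.
(1,1) = 4 − 1 = 3 completes the 4 down.
(1,3) = 10 − 4 = 6 completes the 10 down.
(2,2) = 13 − 5 = 8 completes the 13 across.
(1,2) = 18 − 9 = 9 completes the 18 across.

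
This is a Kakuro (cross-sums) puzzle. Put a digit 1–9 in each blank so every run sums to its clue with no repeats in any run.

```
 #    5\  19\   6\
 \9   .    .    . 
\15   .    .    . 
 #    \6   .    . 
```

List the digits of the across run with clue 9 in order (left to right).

6 in 3 cells must be {1,2,3}.
Nothing is forced directly, so branch on R3C3, whose candidates are 1 or 2. If R3C3 = 2: that forces R3C2 = 4, R1C2 = 6, R1C3 = 1, R2C2 = 9, after which R2C3 would have to be in {1,2,4,5} for the 15 across but in {3} for the 6 down — contradiction. So R3C3 = 1.
R3C2 = 6 − 1 = 5 completes the 6 across.
Given what's placed, R1C2 must be 6 to fit the 9 across and 19 down.
R1C3 = 2: the only remaining digit allowed by both the 9 across and the 6 down.
R2C2 = 19 − 11 = 8 completes the 19 down.
R2C3 = 6 − 3 = 3 completes the 6 down.
R1C1 = 9 − 8 = 1 completes the 9 across.

1 6 2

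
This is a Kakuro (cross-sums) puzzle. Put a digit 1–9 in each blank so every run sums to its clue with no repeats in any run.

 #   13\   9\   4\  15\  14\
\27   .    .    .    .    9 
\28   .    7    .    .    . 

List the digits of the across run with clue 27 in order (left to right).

4 in 2 cells must be {1,3}.
R1C2 = 9 − 7 = 2 completes the 9 down.
R2C5 = 14 − 9 = 5 completes the 14 down.
No cell is forced outright now. R1C3 can only be 1 or 3 (the digits allowed by both its 27 across and its 4 down). If R1C3 = 1: that forces R2C3 = 3, R2C4 = 9, after which R1C4 would have to be in {7,8} for the 27 across but in {6} for the 15 down — contradiction. So R1C3 = 3.
R2C3 = 4 − 3 = 1 completes the 4 down.
Nothing is forced directly, so branch on R2C1, whose candidates are 6 or 9. If R2C1 = 9: then R1C1 would have to be in {5,6,7,8} for the 27 across but in {4} for the 13 down — contradiction. So R2C1 = 6.
R1C1 = 13 − 6 = 7 completes the 13 down.
R1C4 = 27 − 21 = 6 completes the 27 across.

7, 2, 3, 6, 9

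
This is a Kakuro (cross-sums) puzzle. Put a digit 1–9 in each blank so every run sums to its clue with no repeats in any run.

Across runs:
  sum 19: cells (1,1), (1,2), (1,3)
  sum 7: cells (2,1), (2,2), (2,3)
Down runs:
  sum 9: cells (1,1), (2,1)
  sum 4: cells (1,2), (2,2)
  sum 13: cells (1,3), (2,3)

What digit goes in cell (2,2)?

7 in 3 cells must be {1,2,4}; 4 in 2 cells must be {1,3}.
The 19 across and the 4 down share only 3, so (1,2) = 3.
(2,2) = 4 − 3 = 1 completes the 4 down.
Given what's placed, (2,3) must be 4 to fit the 7 across and 13 down.
(1,1) = 7: the only remaining digit allowed by both the 19 across and the 9 down.
(1,3) = 19 − 10 = 9 completes the 19 across.
(2,1) = 7 − 5 = 2 completes the 7 across.

1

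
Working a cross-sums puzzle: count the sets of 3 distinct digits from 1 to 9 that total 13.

3 distinct digits from 1–9 sum between 6 and 24.

7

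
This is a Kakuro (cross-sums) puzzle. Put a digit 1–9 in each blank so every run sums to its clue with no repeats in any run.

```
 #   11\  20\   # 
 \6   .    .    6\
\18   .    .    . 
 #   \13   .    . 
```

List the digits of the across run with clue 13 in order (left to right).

Nothing is forced directly, so branch on R1C2, whose candidates are 4 or 5. If R1C2 = 5: then R1C1 would have to be in {1} for the 6 across but in {2,3,4,5,6,7,8,9} for the 11 down — contradiction. So R1C2 = 4.
R1C1 = 6 − 4 = 2 completes the 6 across.
R2C1 = 11 − 2 = 9 completes the 11 down.
R2C2 = 7: the only remaining digit allowed by both the 18 across and the 20 down.
R2C3 = 18 − 16 = 2 completes the 18 across.
R3C2 = 20 − 11 = 9 completes the 20 down.
R3C3 = 13 − 9 = 4 completes the 13 across.

9, 4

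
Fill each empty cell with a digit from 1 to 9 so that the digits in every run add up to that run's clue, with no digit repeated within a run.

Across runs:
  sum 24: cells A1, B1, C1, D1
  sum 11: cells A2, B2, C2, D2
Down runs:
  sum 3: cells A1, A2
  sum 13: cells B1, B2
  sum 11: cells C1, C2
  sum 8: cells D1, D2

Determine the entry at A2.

11 in 4 cells must be {1,2,3,5}; 3 in 2 cells must be {1,2}.
Only 5 fits B2 under both its across sum 11 and down sum 13.
B1 = 13 − 5 = 8 completes the 13 down.
Nothing is forced directly, so branch on C2, whose candidates are 2 or 3. If C2 = 3: then C1 would have to be in {1,2,3,4,5,6,7,9} for the 24 across but in {8} for the 11 down — contradiction. So C2 = 2.
C1 = 11 − 2 = 9 completes the 11 down.
A2 = 1: the only remaining digit allowed by both the 11 across and the 3 down.

1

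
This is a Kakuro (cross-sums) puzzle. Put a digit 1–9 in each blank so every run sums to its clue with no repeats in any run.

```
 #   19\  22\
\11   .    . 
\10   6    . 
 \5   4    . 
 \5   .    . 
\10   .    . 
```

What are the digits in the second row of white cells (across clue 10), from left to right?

6, 4

R2C2 = 10 − 6 = 4 completes the 10 across.
R3C2 = 5 − 4 = 1 completes the 5 across.
Nothing is forced directly, so branch on R4C1, whose candidates are 1 or 3. If R4C1 = 1: then R4C2 would have to be in {4} for the 5 across but in {2,3,5,6,7,8,9} for the 22 down — contradiction. So R4C1 = 3.
Given what's placed, R1C1 must be 5 to fit the 11 across and 19 down.
R1C2 = 11 − 5 = 6 completes the 11 across.
R4C2 = 5 − 3 = 2 completes the 5 across.
R5C1 = 19 − 18 = 1 completes the 19 down.
R5C2 = 10 − 1 = 9 completes the 10 across.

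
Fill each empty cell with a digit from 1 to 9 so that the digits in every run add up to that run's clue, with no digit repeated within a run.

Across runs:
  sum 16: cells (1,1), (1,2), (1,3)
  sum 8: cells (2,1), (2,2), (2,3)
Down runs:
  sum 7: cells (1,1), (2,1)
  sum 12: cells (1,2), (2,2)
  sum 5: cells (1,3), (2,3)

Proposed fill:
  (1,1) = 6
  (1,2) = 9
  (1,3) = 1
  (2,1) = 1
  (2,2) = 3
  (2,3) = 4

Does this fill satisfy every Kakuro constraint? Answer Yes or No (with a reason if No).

Yes

Across: 6+9+1=16; 1+3+4=8. Down: 6+1=7; 9+3=12; 1+4=5. No digit repeats within any run.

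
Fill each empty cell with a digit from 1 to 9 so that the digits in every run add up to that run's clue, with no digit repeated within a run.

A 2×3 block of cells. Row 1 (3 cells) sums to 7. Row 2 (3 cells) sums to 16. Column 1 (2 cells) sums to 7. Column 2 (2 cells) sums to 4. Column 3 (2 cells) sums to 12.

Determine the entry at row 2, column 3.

7 in 3 cells must be {1,2,4}; 4 in 2 cells must be {1,3}.
The 7 across and the 4 down share only 1, so (1,2) = 1.
Given what's placed, (1,3) must be 4 to fit the 7 across and 12 down.
(2,2) = 4 − 1 = 3 completes the 4 down.
(2,3) = 12 − 4 = 8 completes the 12 down.
(1,1) = 7 − 5 = 2 completes the 7 across.
(2,1) = 16 − 11 = 5 completes the 16 across.

8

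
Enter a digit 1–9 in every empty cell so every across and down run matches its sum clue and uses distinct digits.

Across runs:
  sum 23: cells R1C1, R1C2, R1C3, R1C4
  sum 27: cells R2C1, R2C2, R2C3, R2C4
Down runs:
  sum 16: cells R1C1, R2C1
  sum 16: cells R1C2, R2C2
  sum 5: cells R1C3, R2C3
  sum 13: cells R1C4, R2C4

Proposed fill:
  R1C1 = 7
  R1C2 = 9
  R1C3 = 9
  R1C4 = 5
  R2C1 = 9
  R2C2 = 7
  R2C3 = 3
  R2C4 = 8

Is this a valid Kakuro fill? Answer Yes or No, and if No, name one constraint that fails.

No — the across run R1C1–R1C4 sums to 30, not 23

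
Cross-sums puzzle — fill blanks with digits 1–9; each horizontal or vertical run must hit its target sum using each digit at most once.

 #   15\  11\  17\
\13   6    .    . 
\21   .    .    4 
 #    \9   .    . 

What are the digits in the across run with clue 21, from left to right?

Given what's placed, R1C3 must be 5 to fit the 13 across and 17 down.
R2C1 = 15 − 6 = 9 completes the 15 down.
R2C2 = 21 − 13 = 8 completes the 21 across.
R3C3 = 17 − 9 = 8 completes the 17 down.
R1C2 = 13 − 11 = 2 completes the 13 across.
R3C2 = 9 − 8 = 1 completes the 9 across.

9 8 4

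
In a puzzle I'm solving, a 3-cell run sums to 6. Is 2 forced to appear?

The only way to make 6 from 3 distinct digits is {1,2,3}, which contains 2.

Yes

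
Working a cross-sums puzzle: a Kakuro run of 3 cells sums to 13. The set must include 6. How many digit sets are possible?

3 distinct digits from 1–9 sum between 6 and 24.
Keeping only sets containing 6.
Enumerating: {2,5,6}, {3,4,6}.

2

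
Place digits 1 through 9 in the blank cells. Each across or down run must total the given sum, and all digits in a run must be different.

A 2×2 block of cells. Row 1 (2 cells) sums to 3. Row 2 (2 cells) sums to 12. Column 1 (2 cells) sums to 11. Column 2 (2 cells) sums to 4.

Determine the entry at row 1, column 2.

1

3 in 2 cells must be {1,2}; 4 in 2 cells must be {1,3}.
The 3 across and the 11 down share only 2, so (1,1) = 2.
(1,2) = 3 − 2 = 1 completes the 3 across.
(2,1) = 11 − 2 = 9 completes the 11 down.
(2,2) = 12 − 9 = 3 completes the 12 across.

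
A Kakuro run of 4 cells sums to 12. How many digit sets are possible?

2

4 distinct digits from 1–9 sum between 10 and 30.
Enumerating: {1,2,3,6}, {1,2,4,5}.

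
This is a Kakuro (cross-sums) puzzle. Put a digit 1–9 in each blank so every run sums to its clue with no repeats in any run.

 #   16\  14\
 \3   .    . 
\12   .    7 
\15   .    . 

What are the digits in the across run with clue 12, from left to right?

5 7

3 in 2 cells must be {1,2}.
R2C1 = 12 − 7 = 5 completes the 12 across.
R3C2 = 6: the only remaining digit allowed by both the 15 across and the 14 down.
R1C1 = 2: the only remaining digit allowed by both the 3 across and the 16 down.
R1C2 = 3 − 2 = 1 completes the 3 across.
R3C1 = 15 − 6 = 9 completes the 15 across.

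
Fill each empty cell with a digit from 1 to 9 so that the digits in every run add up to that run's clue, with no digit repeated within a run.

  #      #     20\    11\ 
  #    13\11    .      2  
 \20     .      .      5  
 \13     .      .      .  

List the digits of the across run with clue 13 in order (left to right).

6 3 4

R1C2 = 11 − 2 = 9 completes the 11 across.
R3C3 = 11 − 7 = 4 completes the 11 down.
Nothing is forced directly, so branch on R3C1, whose candidates are 6 or 7 or 8. If R3C1 = 7: that forces R2C1 = 6, after which R2C2 would have to be in {9} for the 20 across but in {3,4,5,6,7,8} for the 20 down — contradiction. If R3C1 = 8: then R2C1 would have to be in {6,7,8,9} for the 20 across but in {5} for the 13 down — contradiction. So R3C1 = 6.
R2C1 = 13 − 6 = 7 completes the 13 down.
R2C2 = 20 − 12 = 8 completes the 20 across.
R3C2 = 13 − 10 = 3 completes the 13 across.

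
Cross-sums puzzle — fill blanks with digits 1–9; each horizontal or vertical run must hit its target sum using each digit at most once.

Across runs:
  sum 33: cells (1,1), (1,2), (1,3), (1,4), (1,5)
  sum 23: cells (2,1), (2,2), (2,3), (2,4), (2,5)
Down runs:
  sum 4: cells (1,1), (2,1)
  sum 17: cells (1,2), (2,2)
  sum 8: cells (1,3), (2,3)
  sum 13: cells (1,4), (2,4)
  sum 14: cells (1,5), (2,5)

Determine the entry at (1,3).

4 in 2 cells must be {1,3}; 17 in 2 cells must be {8,9}.
Only 3 fits (1,1) under both its across sum 33 and down sum 4.
(2,1) = 4 − 3 = 1 completes the 4 down.
Nothing is forced directly, so branch on (1,3), whose candidates are 6 or 7. If (1,3) = 7: then (2,3) would have to be in {2,3,4,5,6,7,8,9} for the 23 across but in {1} for the 8 down — contradiction. So (1,3) = 6.

6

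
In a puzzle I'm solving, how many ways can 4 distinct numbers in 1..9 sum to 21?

11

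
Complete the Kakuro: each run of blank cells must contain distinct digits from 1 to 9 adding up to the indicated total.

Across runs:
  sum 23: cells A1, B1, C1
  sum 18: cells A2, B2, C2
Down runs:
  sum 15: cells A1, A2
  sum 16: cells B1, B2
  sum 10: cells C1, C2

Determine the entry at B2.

7

23 in 3 cells must be {6,8,9}; 16 in 2 cells must be {7,9}.
The 23 across and the 16 down share only 9, so B1 = 9.
B2 = 16 − 9 = 7 completes the 16 down.
Nothing is forced directly, so branch on A1, whose candidates are 6 or 8. If A1 = 8: that forces C1 = 6, after which A2 would have to be in {2,3,5,6,8,9} for the 18 across but in {7} for the 15 down — contradiction. So A1 = 6.
C1 = 23 − 15 = 8 completes the 23 across.
A2 = 15 − 6 = 9 completes the 15 down.
C2 = 18 − 16 = 2 completes the 18 across.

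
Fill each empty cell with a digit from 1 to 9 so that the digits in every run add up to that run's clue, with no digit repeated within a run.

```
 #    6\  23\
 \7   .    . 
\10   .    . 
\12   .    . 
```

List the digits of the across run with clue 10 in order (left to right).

6 in 3 cells must be {1,2,3}; 23 in 3 cells must be {6,8,9}.
The 7 across and the 23 down share only 6, so R1C2 = 6.
The 12 across and the 6 down share only 3, so R3C1 = 3.
R3C2 = 12 − 3 = 9 completes the 12 across.
R1C1 = 7 − 6 = 1 completes the 7 across.
R2C1 = 6 − 4 = 2 completes the 6 down.
R2C2 = 10 − 2 = 8 completes the 10 across.

2 8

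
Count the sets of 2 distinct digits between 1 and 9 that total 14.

2

2 distinct digits from 1–9 sum between 3 and 17.
Enumerating: {5,9}, {6,8}.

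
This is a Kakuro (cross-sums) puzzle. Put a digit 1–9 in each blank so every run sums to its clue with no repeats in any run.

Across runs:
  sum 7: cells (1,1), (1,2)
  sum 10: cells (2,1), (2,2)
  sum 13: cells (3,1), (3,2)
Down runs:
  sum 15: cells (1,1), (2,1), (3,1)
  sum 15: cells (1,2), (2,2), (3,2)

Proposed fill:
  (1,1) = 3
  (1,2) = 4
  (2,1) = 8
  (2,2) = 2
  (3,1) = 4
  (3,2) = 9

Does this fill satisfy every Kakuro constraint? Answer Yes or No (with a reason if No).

Yes

Across: 3+4=7; 8+2=10; 4+9=13. Down: 3+8+4=15; 4+2+9=15. No digit repeats within any run.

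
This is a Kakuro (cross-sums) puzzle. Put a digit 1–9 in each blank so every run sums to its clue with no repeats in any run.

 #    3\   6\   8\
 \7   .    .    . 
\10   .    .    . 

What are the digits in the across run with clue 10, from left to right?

7 in 3 cells must be {1,2,4}; 3 in 2 cells must be {1,2}.
Nothing is forced directly, so branch on R1C1, whose candidates are 1 or 2. If R1C1 = 1: that forces R1C3 = 2, R2C1 = 2, after which R2C3 would have to be in {1,3,5,7} for the 10 across but in {6} for the 8 down — contradiction. So R1C1 = 2.
Given what's placed, R1C3 must be 1 to fit the 7 across and 8 down.
R2C1 = 3 − 2 = 1 completes the 3 down.
R2C3 = 8 − 1 = 7 completes the 8 down.
R1C2 = 7 − 3 = 4 completes the 7 across.
R2C2 = 10 − 8 = 2 completes the 10 across.

1 2 7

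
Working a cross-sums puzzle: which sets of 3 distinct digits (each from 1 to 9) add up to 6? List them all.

3 distinct digits from 1–9 sum between 6 and 24.
Only one set works: {1,2,3}.

{1,2,3}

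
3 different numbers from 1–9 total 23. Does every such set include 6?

The only way to make 23 from 3 distinct digits is {6,8,9}, which contains 6.

Yes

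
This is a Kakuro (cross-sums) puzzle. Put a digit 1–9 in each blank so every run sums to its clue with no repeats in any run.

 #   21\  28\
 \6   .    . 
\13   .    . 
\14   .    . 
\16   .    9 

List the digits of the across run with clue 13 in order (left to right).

16 in 2 cells must be {7,9}.
R4C1 = 16 − 9 = 7 completes the 16 across.
No cell is forced outright now. R1C2 can only be 4 or 5 (the digits allowed by both its 6 across and its 28 down). If R1C2 = 4: that forces R1C1 = 2, R3C2 = 8, R2C2 = 7, after which R3C1 would have to be in {6} for the 14 across but in {3,4,8,9} for the 21 down — contradiction. So R1C2 = 5.
R1C1 = 6 − 5 = 1 completes the 6 across.
No cell is forced outright now. R2C2 can only be 6 or 8 (the digits allowed by both its 13 across and its 28 down). If R2C2 = 6: then R2C1 would have to be in {7} for the 13 across but in {4,5,8,9} for the 21 down — contradiction. So R2C2 = 8.
R2C1 = 13 − 8 = 5 completes the 13 across.
R3C1 = 21 − 13 = 8 completes the 21 down.
R3C2 = 14 − 8 = 6 completes the 14 across.

5, 8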